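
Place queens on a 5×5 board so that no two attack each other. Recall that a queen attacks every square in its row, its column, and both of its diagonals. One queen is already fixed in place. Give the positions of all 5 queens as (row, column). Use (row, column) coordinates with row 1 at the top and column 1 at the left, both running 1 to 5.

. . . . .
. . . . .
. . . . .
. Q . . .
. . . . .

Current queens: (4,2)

Row 1: attacked by (4,2)→{2,5}. Safe: 1, 3, 4. Place at column 3.
Row 2: attacked by (1,3)→{2,3,4}; (4,2)→{2,4}. Safe: 1, 5. Place at column 1.
Row 3: attacked by (1,3)→{1,3,5}; (2,1)→{1,2}; (4,2)→{1,2,3}. Safe: 4. Place at column 4.
Row 5: attacked by (1,3)→{3}; (2,1)→{1,4}; (3,4)→{2,4}; (4,2)→{1,2,3}. Safe: 5. Place at column 5.
Columns [3, 1, 4, 2, 5], r−c [-2, 1, -1, 2, 0], r+c [4, 3, 7, 6, 10] are all distinct, so no two queens attack.

(1,3) (2,1) (3,4) (4,2) (5,5)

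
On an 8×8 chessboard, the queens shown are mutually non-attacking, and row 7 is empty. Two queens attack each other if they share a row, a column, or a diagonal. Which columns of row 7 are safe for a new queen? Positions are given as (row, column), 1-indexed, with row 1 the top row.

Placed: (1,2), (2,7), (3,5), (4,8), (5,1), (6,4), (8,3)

columns 6

(1,2) attacks row 7 at column 2 and diagonals 8.
(2,7) attacks row 7 at column 7 and diagonals 2.
(3,5) attacks row 7 at column 5 and diagonals 1.
(4,8) attacks row 7 at column 8 and diagonals 5.
(5,1) attacks row 7 at column 1 and diagonals 3.
(6,4) attacks row 7 at column 4 and diagonals 3, 5.
(8,3) attacks row 7 at column 3 and diagonals 2, 4.
Attacked columns: {1, 2, 3, 4, 5, 7, 8}. Safe: {6}.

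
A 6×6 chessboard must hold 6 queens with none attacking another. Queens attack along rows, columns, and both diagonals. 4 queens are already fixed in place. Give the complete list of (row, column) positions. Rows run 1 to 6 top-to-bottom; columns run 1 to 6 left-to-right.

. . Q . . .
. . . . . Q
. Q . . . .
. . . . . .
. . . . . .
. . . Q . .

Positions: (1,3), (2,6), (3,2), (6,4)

Row 4: attacked by (1,3)→{3,6}; (2,6)→{4,6}; (3,2)→{1,2,3}; (6,4)→{2,4,6}. Safe: 5. Place at column 5.
Row 5: attacked by (1,3)→{3}; (2,6)→{3,6}; (3,2)→{2,4}; (4,5)→{4,5,6}; (6,4)→{3,4,5}. Safe: 1. Place at column 1.
Columns [3, 6, 2, 5, 1, 4], r−c [-2, -4, 1, -1, 4, 2], r+c [4, 8, 5, 9, 6, 10] are all distinct, so no two queens attack.

(1,3) (2,6) (3,2) (4,5) (5,1) (6,4)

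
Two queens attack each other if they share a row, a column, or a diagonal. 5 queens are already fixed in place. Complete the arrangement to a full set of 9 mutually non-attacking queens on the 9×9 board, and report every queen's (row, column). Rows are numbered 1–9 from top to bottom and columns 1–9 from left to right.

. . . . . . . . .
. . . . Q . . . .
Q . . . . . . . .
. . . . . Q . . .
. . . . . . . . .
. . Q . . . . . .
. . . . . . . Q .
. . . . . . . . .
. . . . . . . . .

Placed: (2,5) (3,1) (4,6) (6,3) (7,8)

(1,7) (2,5) (3,1) (4,6) (5,9) (6,3) (7,8) (8,4) (9,2)

Row 1: attacked by (2,5)→{4,5,6}; (3,1)→{1,3}; (4,6)→{3,6,9}; (6,3)→{3,8}; (7,8)→{2,8}. Safe: 7. Place at column 7.
Row 5: attacked by (1,7)→{3,7}; (2,5)→{2,5,8}; (3,1)→{1,3}; (4,6)→{5,6,7}; (6,3)→{2,3,4}; (7,8)→{6,8}. Safe: 9. Place at column 9.
Row 8: attacked by (1,7)→{7}; (2,5)→{5}; (3,1)→{1,6}; (4,6)→{2,6}; (5,9)→{6,9}; (6,3)→{1,3,5}; (7,8)→{7,8,9}. Safe: 4. Place at column 4.
Row 9: attacked by (1,7)→{7}; (2,5)→{5}; (3,1)→{1,7}; (4,6)→{1,6}; (5,9)→{5,9}; (6,3)→{3,6}; (7,8)→{6,8}; (8,4)→{3,4,5}. Safe: 2. Place at column 2.
Columns [7, 5, 1, 6, 9, 3, 8, 4, 2], r−c [-6, -3, 2, -2, -4, 3, -1, 4, 7], r+c [8, 7, 4, 10, 14, 9, 15, 12, 11] are all distinct, so no two queens attack.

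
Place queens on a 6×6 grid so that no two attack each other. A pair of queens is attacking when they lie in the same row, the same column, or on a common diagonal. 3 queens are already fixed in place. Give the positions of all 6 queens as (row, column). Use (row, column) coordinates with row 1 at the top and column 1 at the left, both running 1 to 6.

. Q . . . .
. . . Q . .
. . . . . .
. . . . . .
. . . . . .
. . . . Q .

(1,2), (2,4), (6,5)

(1,2) (2,4) (3,6) (4,1) (5,3) (6,5)

Row 3: attacked by (1,2)→{2,4}; (2,4)→{3,4,5}; (6,5)→{2,5}. Safe: 1, 6. Place at column 6.
Row 4: attacked by (1,2)→{2,5}; (2,4)→{2,4,6}; (3,6)→{5,6}; (6,5)→{3,5}. Safe: 1. Place at column 1.
Row 5: attacked by (1,2)→{2,6}; (2,4)→{1,4}; (3,6)→{4,6}; (4,1)→{1,2}; (6,5)→{4,5,6}. Safe: 3. Place at column 3.
Columns [2, 4, 6, 1, 3, 5], r−c [-1, -2, -3, 3, 2, 1], r+c [3, 6, 9, 5, 8, 11] are all distinct, so no two queens attack.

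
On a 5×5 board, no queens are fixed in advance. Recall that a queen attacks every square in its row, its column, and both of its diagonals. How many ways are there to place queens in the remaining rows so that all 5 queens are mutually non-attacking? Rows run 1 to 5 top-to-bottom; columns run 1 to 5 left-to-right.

Branch on row 1: col 1 → 2; col 2 → 2; col 3 → 2; col 4 → 2; col 5 → 2.
Sum: 2 + 2 + 2 + 2 + 2 = 10.
(This is the classic 5-queens count.)

10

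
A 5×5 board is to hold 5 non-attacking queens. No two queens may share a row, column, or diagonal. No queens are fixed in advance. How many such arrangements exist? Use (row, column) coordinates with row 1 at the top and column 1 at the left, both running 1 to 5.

Branch on row 1: col 1 → 2; col 2 → 2; col 3 → 2; col 4 → 2; col 5 → 2.
Sum: 2 + 2 + 2 + 2 + 2 = 10.
(This is the classic 5-queens count.)

10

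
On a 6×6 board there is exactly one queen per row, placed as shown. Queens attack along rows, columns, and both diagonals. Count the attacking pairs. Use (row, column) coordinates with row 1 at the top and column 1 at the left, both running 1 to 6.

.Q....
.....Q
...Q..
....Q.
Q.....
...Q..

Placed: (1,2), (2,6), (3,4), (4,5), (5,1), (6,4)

4

Same column: (3,4)–(6,4) (column 4).
Same diagonal: (1,2)–(3,4) (|1−3| = |2−4| = 2); (1,2)–(4,5) (|1−4| = |2−5| = 3); (3,4)–(4,5) (|3−4| = |4−5| = 1).
Total attacking pairs: 4.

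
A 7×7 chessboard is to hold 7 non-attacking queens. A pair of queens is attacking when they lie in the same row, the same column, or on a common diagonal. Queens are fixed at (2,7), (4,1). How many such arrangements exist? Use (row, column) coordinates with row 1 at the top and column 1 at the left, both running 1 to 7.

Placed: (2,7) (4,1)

Branch on row 1: col 2 → 0; col 3 → 1; col 5 → 0.
Sum: 0 + 1 + 0 = 1.

1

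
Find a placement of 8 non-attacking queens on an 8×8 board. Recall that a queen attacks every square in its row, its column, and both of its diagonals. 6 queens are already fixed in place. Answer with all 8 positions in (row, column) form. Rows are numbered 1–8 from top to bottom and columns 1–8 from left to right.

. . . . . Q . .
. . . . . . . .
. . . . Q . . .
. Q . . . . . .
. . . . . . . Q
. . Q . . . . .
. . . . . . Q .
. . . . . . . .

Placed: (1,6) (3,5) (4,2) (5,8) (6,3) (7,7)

Row 2: attacked by (1,6)→{5,6,7}; (3,5)→{4,5,6}; (4,2)→{2,4}; (5,8)→{5,8}; (6,3)→{3,7}; (7,7)→{2,7}. Safe: 1. Place at column 1.
Row 8: attacked by (1,6)→{6}; (2,1)→{1,7}; (3,5)→{5}; (4,2)→{2,6}; (5,8)→{5,8}; (6,3)→{1,3,5}; (7,7)→{6,7,8}. Safe: 4. Place at column 4.
Columns [6, 1, 5, 2, 8, 3, 7, 4], r−c [-5, 1, -2, 2, -3, 3, 0, 4], r+c [7, 3, 8, 6, 13, 9, 14, 12] are all distinct, so no two queens attack.

(1,6) (2,1) (3,5) (4,2) (5,8) (6,3) (7,7) (8,4)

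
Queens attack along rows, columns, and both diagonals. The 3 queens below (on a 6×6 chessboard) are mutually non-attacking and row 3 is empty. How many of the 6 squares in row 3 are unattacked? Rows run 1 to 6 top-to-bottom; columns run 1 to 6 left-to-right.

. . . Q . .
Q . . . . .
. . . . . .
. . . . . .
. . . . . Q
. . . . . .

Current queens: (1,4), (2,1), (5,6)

2

(1,4) attacks row 3 at column 4 and diagonals 2, 6.
(2,1) attacks row 3 at column 1 and diagonals 2.
(5,6) attacks row 3 at column 6 and diagonals 4.
Attacked columns: {1, 2, 4, 6}. Safe: {3, 5}.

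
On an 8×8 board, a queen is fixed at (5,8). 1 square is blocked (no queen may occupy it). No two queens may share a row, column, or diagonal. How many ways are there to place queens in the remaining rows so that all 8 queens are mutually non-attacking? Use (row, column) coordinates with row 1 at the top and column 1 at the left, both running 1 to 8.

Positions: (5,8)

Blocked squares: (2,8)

18

Branch on row 1: col 1 → 1; col 2 → 1; col 3 → 4; col 5 → 5; col 6 → 4; col 7 → 3.
Sum: 1 + 1 + 4 + 5 + 4 + 3 = 18.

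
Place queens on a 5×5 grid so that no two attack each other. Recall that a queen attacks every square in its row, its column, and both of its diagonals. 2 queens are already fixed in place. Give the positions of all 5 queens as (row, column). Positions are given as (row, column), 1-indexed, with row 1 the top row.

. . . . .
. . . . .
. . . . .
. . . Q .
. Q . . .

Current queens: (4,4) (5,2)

(1,5) (2,3) (3,1) (4,4) (5,2)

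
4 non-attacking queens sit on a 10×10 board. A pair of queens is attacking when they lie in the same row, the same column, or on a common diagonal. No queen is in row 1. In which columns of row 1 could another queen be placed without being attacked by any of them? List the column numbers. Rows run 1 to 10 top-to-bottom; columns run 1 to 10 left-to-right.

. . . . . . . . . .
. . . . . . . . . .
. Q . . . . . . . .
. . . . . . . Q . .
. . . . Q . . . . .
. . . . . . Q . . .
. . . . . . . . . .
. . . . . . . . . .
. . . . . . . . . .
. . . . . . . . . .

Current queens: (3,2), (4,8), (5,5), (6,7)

columns 3, 6, 10

(3,2) attacks row 1 at column 2 and diagonals 4.
(4,8) attacks row 1 at column 8 and diagonals 5.
(5,5) attacks row 1 at column 5 and diagonals 1, 9.
(6,7) attacks row 1 at column 7 and diagonals 2.
Attacked columns: {1, 2, 4, 5, 7, 8, 9}. Safe: {3, 6, 10}.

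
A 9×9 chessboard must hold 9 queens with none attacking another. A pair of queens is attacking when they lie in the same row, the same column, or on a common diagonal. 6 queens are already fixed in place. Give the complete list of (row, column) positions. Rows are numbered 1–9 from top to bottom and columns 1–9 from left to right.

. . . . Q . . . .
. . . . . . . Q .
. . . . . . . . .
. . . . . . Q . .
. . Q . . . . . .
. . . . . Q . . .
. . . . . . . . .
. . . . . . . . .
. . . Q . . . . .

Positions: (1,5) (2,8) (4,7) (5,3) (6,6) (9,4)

Row 3: attacked by (1,5)→{3,5,7}; (2,8)→{7,8,9}; (4,7)→{6,7,8}; (5,3)→{1,3,5}; (6,6)→{3,6,9}; (9,4)→{4}. Safe: 2. Place at column 2.
Row 7: attacked by (1,5)→{5}; (2,8)→{3,8}; (3,2)→{2,6}; (4,7)→{4,7}; (5,3)→{1,3,5}; (6,6)→{5,6,7}; (9,4)→{2,4,6}. Safe: 9. Place at column 9.
Row 8: attacked by (1,5)→{5}; (2,8)→{2,8}; (3,2)→{2,7}; (4,7)→{3,7}; (5,3)→{3,6}; (6,6)→{4,6,8}; (7,9)→{8,9}; (9,4)→{3,4,5}. Safe: 1. Place at column 1.
Columns [5, 8, 2, 7, 3, 6, 9, 1, 4], r−c [-4, -6, 1, -3, 2, 0, -2, 7, 5], r+c [6, 10, 5, 11, 8, 12, 16, 9, 13] are all distinct, so no two queens attack.

(1,5) (2,8) (3,2) (4,7) (5,3) (6,6) (7,9) (8,1) (9,4)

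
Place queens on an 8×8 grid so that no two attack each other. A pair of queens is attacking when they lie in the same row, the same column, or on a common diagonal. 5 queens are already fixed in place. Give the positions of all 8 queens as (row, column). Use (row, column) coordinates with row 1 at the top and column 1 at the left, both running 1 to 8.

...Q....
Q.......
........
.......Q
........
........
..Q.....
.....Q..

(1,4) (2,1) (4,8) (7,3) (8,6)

Row 3: attacked by (1,4)→{2,4,6}; (2,1)→{1,2}; (4,8)→{7,8}; (7,3)→{3,7}; (8,6)→{1,6}. Safe: 5. Place at column 5.
Row 5: attacked by (1,4)→{4,8}; (2,1)→{1,4}; (3,5)→{3,5,7}; (4,8)→{7,8}; (7,3)→{1,3,5}; (8,6)→{3,6}. Safe: 2. Place at column 2.
Row 6: attacked by (1,4)→{4}; (2,1)→{1,5}; (3,5)→{2,5,8}; (4,8)→{6,8}; (5,2)→{1,2,3}; (7,3)→{2,3,4}; (8,6)→{4,6,8}. Safe: 7. Place at column 7.
Columns [4, 1, 5, 8, 2, 7, 3, 6], r−c [-3, 1, -2, -4, 3, -1, 4, 2], r+c [5, 3, 8, 12, 7, 13, 10, 14] are all distinct, so no two queens attack.

(1,4) (2,1) (3,5) (4,8) (5,2) (6,7) (7,3) (8,6)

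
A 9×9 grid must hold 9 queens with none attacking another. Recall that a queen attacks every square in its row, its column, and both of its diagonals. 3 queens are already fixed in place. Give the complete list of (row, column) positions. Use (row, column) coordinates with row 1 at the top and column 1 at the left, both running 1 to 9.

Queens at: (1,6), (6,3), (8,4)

(1,6) (2,2) (3,5) (4,7) (5,9) (6,3) (7,8) (8,4) (9,1)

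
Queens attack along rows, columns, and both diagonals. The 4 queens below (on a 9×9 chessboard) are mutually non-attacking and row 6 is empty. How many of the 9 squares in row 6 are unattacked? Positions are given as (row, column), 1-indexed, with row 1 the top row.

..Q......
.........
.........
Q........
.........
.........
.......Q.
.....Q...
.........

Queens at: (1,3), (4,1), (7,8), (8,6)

(1,3) attacks row 6 at column 3 and diagonals 8.
(4,1) attacks row 6 at column 1 and diagonals 3.
(7,8) attacks row 6 at column 8 and diagonals 7, 9.
(8,6) attacks row 6 at column 6 and diagonals 4, 8.
Attacked columns: {1, 3, 4, 6, 7, 8, 9}. Safe: {2, 5}.

2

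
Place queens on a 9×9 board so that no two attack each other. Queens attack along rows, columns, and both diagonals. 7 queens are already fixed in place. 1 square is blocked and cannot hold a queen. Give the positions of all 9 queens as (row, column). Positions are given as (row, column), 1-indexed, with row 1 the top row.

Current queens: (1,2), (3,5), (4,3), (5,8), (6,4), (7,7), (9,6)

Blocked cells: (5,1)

(1,2) (2,9) (3,5) (4,3) (5,8) (6,4) (7,7) (8,1) (9,6)

Row 2: attacked by (1,2)→{1,2,3}; (3,5)→{4,5,6}; (4,3)→{1,3,5}; (5,8)→{5,8}; (6,4)→{4,8}; (7,7)→{2,7}; (9,6)→{6}. Safe: 9. Place at column 9.
Row 8: attacked by (1,2)→{2,9}; (2,9)→{3,9}; (3,5)→{5}; (4,3)→{3,7}; (5,8)→{5,8}; (6,4)→{2,4,6}; (7,7)→{6,7,8}; (9,6)→{5,6,7}. Safe: 1. Place at column 1.
Columns [2, 9, 5, 3, 8, 4, 7, 1, 6], r−c [-1, -7, -2, 1, -3, 2, 0, 7, 3], r+c [3, 11, 8, 7, 13, 10, 14, 9, 15] are all distinct, so no two queens attack.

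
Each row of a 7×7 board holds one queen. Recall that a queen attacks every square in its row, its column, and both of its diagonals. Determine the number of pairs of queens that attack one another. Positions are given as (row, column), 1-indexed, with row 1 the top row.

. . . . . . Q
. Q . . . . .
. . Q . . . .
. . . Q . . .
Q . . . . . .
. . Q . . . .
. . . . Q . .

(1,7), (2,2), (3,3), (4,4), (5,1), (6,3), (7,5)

Same column: (3,3)–(6,3) (column 3).
Same diagonal: (1,7)–(4,4) (|1−4| = |7−4| = 3); (2,2)–(3,3) (|2−3| = |2−3| = 1); (2,2)–(4,4) (|2−4| = |2−4| = 2); (3,3)–(4,4) (|3−4| = |3−4| = 1); (3,3)–(5,1) (|3−5| = |3−1| = 2).
Total attacking pairs: 6.

6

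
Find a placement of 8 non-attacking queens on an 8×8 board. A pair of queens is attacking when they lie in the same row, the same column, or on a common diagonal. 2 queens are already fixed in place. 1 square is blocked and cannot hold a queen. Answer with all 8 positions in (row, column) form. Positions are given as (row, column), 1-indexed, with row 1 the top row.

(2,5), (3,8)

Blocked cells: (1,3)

(1,1) (2,5) (3,8) (4,6) (5,3) (6,7) (7,2) (8,4)

Row 1: attacked by (2,5)→{4,5,6}; (3,8)→{6,8}. Blocked: 3. Safe: 1, 2, 7. Place at column 1.
Row 4: attacked by (1,1)→{1,4}; (2,5)→{3,5,7}; (3,8)→{7,8}. Safe: 2, 6. Place at column 6.
Row 5: attacked by (1,1)→{1,5}; (2,5)→{2,5,8}; (3,8)→{6,8}; (4,6)→{5,6,7}. Safe: 3, 4. Place at column 3.
Row 6: attacked by (1,1)→{1,6}; (2,5)→{1,5}; (3,8)→{5,8}; (4,6)→{4,6,8}; (5,3)→{2,3,4}. Safe: 7. Place at column 7.
Row 7: attacked by (1,1)→{1,7}; (2,5)→{5}; (3,8)→{4,8}; (4,6)→{3,6}; (5,3)→{1,3,5}; (6,7)→{6,7,8}. Safe: 2. Place at column 2.
Row 8: attacked by (1,1)→{1,8}; (2,5)→{5}; (3,8)→{3,8}; (4,6)→{2,6}; (5,3)→{3,6}; (6,7)→{5,7}; (7,2)→{1,2,3}. Safe: 4. Place at column 4.
Columns [1, 5, 8, 6, 3, 7, 2, 4], r−c [0, -3, -5, -2, 2, -1, 5, 4], r+c [2, 7, 11, 10, 8, 13, 9, 12] are all distinct, so no two queens attack.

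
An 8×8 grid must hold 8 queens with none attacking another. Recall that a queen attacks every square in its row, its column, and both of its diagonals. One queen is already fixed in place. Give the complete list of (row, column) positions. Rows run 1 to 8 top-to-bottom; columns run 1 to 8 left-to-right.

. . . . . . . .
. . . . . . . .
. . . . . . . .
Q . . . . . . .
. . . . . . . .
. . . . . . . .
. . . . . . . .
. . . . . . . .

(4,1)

Row 1: attacked by (4,1)→{1,4}. Safe: 2, 3, 5, 6, 7, 8. Place at column 7.
Row 2: attacked by (1,7)→{6,7,8}; (4,1)→{1,3}. Safe: 2, 4, 5. Place at column 5.
Row 3: attacked by (1,7)→{5,7}; (2,5)→{4,5,6}; (4,1)→{1,2}. Safe: 3, 8. Place at column 3.
Row 5: attacked by (1,7)→{3,7}; (2,5)→{2,5,8}; (3,3)→{1,3,5}; (4,1)→{1,2}. Safe: 4, 6. Place at column 6.
Row 6: attacked by (1,7)→{2,7}; (2,5)→{1,5}; (3,3)→{3,6}; (4,1)→{1,3}; (5,6)→{5,6,7}. Safe: 4, 8. Place at column 8.
Row 7: attacked by (1,7)→{1,7}; (2,5)→{5}; (3,3)→{3,7}; (4,1)→{1,4}; (5,6)→{4,6,8}; (6,8)→{7,8}. Safe: 2. Place at column 2.
Row 8: attacked by (1,7)→{7}; (2,5)→{5}; (3,3)→{3,8}; (4,1)→{1,5}; (5,6)→{3,6}; (6,8)→{6,8}; (7,2)→{1,2,3}. Safe: 4. Place at column 4.
Columns [7, 5, 3, 1, 6, 8, 2, 4], r−c [-6, -3, 0, 3, -1, -2, 5, 4], r+c [8, 7, 6, 5, 11, 14, 9, 12] are all distinct, so no two queens attack.

(1,7) (2,5) (3,3) (4,1) (5,6) (6,8) (7,2) (8,4)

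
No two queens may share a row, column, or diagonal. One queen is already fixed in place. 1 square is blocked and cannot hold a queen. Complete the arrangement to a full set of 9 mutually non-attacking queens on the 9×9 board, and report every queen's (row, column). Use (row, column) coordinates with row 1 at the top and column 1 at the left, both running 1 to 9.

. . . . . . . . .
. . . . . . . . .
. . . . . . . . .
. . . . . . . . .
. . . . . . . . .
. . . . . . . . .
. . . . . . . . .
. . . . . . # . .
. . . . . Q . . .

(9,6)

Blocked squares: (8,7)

(1,1) (2,7) (3,4) (4,8) (5,3) (6,5) (7,9) (8,2) (9,6)

Row 1: attacked by (9,6)→{6}. Safe: 1, 2, 3, 4, 5, 7, 8, 9. Place at column 1.
Row 2: attacked by (1,1)→{1,2}; (9,6)→{6}. Safe: 3, 4, 5, 7, 8, 9. Place at column 7.
Row 3: attacked by (1,1)→{1,3}; (2,7)→{6,7,8}; (9,6)→{6}. Safe: 2, 4, 5, 9. Place at column 4.
Row 4: attacked by (1,1)→{1,4}; (2,7)→{5,7,9}; (3,4)→{3,4,5}; (9,6)→{1,6}. Safe: 2, 8. Place at column 8.
Row 5: attacked by (1,1)→{1,5}; (2,7)→{4,7}; (3,4)→{2,4,6}; (4,8)→{7,8,9}; (9,6)→{2,6}. Safe: 3. Place at column 3.
Row 6: attacked by (1,1)→{1,6}; (2,7)→{3,7}; (3,4)→{1,4,7}; (4,8)→{6,8}; (5,3)→{2,3,4}; (9,6)→{3,6,9}. Safe: 5. Place at column 5.
Row 7: attacked by (1,1)→{1,7}; (2,7)→{2,7}; (3,4)→{4,8}; (4,8)→{5,8}; (5,3)→{1,3,5}; (6,5)→{4,5,6}; (9,6)→{4,6,8}. Safe: 9. Place at column 9.
Row 8: attacked by (1,1)→{1,8}; (2,7)→{1,7}; (3,4)→{4,9}; (4,8)→{4,8}; (5,3)→{3,6}; (6,5)→{3,5,7}; (7,9)→{8,9}; (9,6)→{5,6,7}. Blocked: 7. Safe: 2. Place at column 2.
Columns [1, 7, 4, 8, 3, 5, 9, 2, 6], r−c [0, -5, -1, -4, 2, 1, -2, 6, 3], r+c [2, 9, 7, 12, 8, 11, 16, 10, 15] are all distinct, so no two queens attack.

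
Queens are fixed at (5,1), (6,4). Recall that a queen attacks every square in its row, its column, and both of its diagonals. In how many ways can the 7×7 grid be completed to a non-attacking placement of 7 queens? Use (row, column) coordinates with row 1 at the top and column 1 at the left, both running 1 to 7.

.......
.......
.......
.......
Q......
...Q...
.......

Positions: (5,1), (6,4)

2

Branch on row 1: col 2 → 0; col 3 → 1; col 6 → 1; col 7 → 0.
Sum: 0 + 1 + 1 + 0 = 2.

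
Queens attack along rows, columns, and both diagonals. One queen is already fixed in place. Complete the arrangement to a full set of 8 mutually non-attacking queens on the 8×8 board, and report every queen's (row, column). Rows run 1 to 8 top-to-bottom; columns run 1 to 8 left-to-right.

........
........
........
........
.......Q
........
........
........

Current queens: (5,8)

Row 1: attacked by (5,8)→{4,8}. Safe: 1, 2, 3, 5, 6, 7. Place at column 6.
Row 2: attacked by (1,6)→{5,6,7}; (5,8)→{5,8}. Safe: 1, 2, 3, 4. Place at column 1.
Row 3: attacked by (1,6)→{4,6,8}; (2,1)→{1,2}; (5,8)→{6,8}. Safe: 3, 5, 7. Place at column 5.
Row 4: attacked by (1,6)→{3,6}; (2,1)→{1,3}; (3,5)→{4,5,6}; (5,8)→{7,8}. Safe: 2. Place at column 2.
Row 6: attacked by (1,6)→{1,6}; (2,1)→{1,5}; (3,5)→{2,5,8}; (4,2)→{2,4}; (5,8)→{7,8}. Safe: 3. Place at column 3.
Row 7: attacked by (1,6)→{6}; (2,1)→{1,6}; (3,5)→{1,5}; (4,2)→{2,5}; (5,8)→{6,8}; (6,3)→{2,3,4}. Safe: 7. Place at column 7.
Row 8: attacked by (1,6)→{6}; (2,1)→{1,7}; (3,5)→{5}; (4,2)→{2,6}; (5,8)→{5,8}; (6,3)→{1,3,5}; (7,7)→{6,7,8}. Safe: 4. Place at column 4.
Columns [6, 1, 5, 2, 8, 3, 7, 4], r−c [-5, 1, -2, 2, -3, 3, 0, 4], r+c [7, 3, 8, 6, 13, 9, 14, 12] are all distinct, so no two queens attack.

(1,6) (2,1) (3,5) (4,2) (5,8) (6,3) (7,7) (8,4)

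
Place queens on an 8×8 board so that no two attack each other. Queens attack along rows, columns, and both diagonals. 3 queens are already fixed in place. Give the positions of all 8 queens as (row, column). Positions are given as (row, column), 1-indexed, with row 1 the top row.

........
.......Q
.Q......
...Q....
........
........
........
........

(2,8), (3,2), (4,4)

(1,6) (2,8) (3,2) (4,4) (5,1) (6,7) (7,5) (8,3)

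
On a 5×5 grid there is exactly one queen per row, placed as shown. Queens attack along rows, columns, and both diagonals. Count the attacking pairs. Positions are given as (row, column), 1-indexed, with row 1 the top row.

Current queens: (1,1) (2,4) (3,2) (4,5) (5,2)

1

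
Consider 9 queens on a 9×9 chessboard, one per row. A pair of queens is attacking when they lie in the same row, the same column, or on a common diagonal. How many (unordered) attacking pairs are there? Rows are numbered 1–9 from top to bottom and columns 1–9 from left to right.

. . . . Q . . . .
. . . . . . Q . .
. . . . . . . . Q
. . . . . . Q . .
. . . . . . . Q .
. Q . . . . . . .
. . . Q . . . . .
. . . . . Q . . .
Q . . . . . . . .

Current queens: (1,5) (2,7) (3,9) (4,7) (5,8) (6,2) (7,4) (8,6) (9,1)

Same column: (2,7)–(4,7) (column 7).
Same diagonal: (4,7)–(5,8) (|4−5| = |7−8| = 1); (4,7)–(7,4) (|4−7| = |7−4| = 3).
Total attacking pairs: 3.

3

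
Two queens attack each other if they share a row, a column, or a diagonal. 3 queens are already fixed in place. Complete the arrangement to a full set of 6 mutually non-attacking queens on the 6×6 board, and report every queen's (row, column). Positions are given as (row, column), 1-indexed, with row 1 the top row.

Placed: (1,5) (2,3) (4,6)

Row 3: attacked by (1,5)→{3,5}; (2,3)→{2,3,4}; (4,6)→{5,6}. Safe: 1. Place at column 1.
Row 5: attacked by (1,5)→{1,5}; (2,3)→{3,6}; (3,1)→{1,3}; (4,6)→{5,6}. Safe: 2, 4. Place at column 4.
Row 6: attacked by (1,5)→{5}; (2,3)→{3}; (3,1)→{1,4}; (4,6)→{4,6}; (5,4)→{3,4,5}. Safe: 2. Place at column 2.
Columns [5, 3, 1, 6, 4, 2], r−c [-4, -1, 2, -2, 1, 4], r+c [6, 5, 4, 10, 9, 8] are all distinct, so no two queens attack.

(1,5) (2,3) (3,1) (4,6) (5,4) (6,2)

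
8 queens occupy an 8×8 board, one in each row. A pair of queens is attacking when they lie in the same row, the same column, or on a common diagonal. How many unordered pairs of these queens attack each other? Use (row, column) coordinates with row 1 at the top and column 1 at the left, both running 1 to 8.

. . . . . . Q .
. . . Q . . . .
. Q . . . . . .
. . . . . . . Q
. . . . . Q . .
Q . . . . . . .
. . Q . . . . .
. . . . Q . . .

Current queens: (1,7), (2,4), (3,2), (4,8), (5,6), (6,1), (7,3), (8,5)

All columns are distinct and no two queens satisfy |Δrow| = |Δcol|, so no pair attacks.

0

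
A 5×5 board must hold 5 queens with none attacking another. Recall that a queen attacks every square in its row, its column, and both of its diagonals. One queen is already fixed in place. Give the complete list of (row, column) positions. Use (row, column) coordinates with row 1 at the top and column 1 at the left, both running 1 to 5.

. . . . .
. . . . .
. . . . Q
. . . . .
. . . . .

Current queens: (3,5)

Row 1: attacked by (3,5)→{3,5}. Safe: 1, 2, 4. Place at column 4.
Row 2: attacked by (1,4)→{3,4,5}; (3,5)→{4,5}. Safe: 1, 2. Place at column 2.
Row 4: attacked by (1,4)→{1,4}; (2,2)→{2,4}; (3,5)→{4,5}. Safe: 3. Place at column 3.
Row 5: attacked by (1,4)→{4}; (2,2)→{2,5}; (3,5)→{3,5}; (4,3)→{2,3,4}. Safe: 1. Place at column 1.
Columns [4, 2, 5, 3, 1], r−c [-3, 0, -2, 1, 4], r+c [5, 4, 8, 7, 6] are all distinct, so no two queens attack.

(1,4) (2,2) (3,5) (4,3) (5,1)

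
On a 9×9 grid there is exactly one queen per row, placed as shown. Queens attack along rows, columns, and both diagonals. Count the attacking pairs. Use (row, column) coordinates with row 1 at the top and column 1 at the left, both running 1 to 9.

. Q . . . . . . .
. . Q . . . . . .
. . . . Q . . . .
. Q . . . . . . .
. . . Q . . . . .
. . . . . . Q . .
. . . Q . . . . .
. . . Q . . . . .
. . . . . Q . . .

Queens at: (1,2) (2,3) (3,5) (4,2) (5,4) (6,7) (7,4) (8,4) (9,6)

Same column: (1,2)–(4,2) (column 2); (5,4)–(7,4) (column 4); (5,4)–(8,4) (column 4); (7,4)–(8,4) (column 4).
Same diagonal: (1,2)–(2,3) (|1−2| = |2−3| = 1); (1,2)–(6,7) (|1−6| = |2−7| = 5); (2,3)–(6,7) (|2−6| = |3−7| = 4); (7,4)–(9,6) (|7−9| = |4−6| = 2).
Total attacking pairs: 8.

8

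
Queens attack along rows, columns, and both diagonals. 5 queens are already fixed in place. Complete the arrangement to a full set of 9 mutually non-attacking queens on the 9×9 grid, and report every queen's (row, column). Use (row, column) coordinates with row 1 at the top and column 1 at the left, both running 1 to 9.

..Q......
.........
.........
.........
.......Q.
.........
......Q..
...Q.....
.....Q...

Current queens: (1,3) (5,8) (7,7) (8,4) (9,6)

Row 2: attacked by (1,3)→{2,3,4}; (5,8)→{5,8}; (7,7)→{2,7}; (8,4)→{4}; (9,6)→{6}. Safe: 1, 9. Place at column 9.
Row 3: attacked by (1,3)→{1,3,5}; (2,9)→{8,9}; (5,8)→{6,8}; (7,7)→{3,7}; (8,4)→{4,9}; (9,6)→{6}. Safe: 2. Place at column 2.
Row 4: attacked by (1,3)→{3,6}; (2,9)→{7,9}; (3,2)→{1,2,3}; (5,8)→{7,8,9}; (7,7)→{4,7}; (8,4)→{4,8}; (9,6)→{1,6}. Safe: 5. Place at column 5.
Row 6: attacked by (1,3)→{3,8}; (2,9)→{5,9}; (3,2)→{2,5}; (4,5)→{3,5,7}; (5,8)→{7,8,9}; (7,7)→{6,7,8}; (8,4)→{2,4,6}; (9,6)→{3,6,9}. Safe: 1. Place at column 1.
Columns [3, 9, 2, 5, 8, 1, 7, 4, 6], r−c [-2, -7, 1, -1, -3, 5, 0, 4, 3], r+c [4, 11, 5, 9, 13, 7, 14, 12, 15] are all distinct, so no two queens attack.

(1,3) (2,9) (3,2) (4,5) (5,8) (6,1) (7,7) (8,4) (9,6)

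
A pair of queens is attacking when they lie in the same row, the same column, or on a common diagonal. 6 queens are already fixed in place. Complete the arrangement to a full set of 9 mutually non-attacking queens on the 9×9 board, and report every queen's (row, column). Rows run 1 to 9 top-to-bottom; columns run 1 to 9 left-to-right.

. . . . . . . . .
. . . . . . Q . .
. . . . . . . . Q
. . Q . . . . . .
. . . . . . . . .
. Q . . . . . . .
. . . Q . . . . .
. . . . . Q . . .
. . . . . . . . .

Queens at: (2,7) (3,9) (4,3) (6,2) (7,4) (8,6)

Row 1: attacked by (2,7)→{6,7,8}; (3,9)→{7,9}; (4,3)→{3,6}; (6,2)→{2,7}; (7,4)→{4}; (8,6)→{6}. Safe: 1, 5. Place at column 5.
Row 5: attacked by (1,5)→{1,5,9}; (2,7)→{4,7}; (3,9)→{7,9}; (4,3)→{2,3,4}; (6,2)→{1,2,3}; (7,4)→{2,4,6}; (8,6)→{3,6,9}. Safe: 8. Place at column 8.
Row 9: attacked by (1,5)→{5}; (2,7)→{7}; (3,9)→{3,9}; (4,3)→{3,8}; (5,8)→{4,8}; (6,2)→{2,5}; (7,4)→{2,4,6}; (8,6)→{5,6,7}. Safe: 1. Place at column 1.
Columns [5, 7, 9, 3, 8, 2, 4, 6, 1], r−c [-4, -5, -6, 1, -3, 4, 3, 2, 8], r+c [6, 9, 12, 7, 13, 8, 11, 14, 10] are all distinct, so no two queens attack.

(1,5) (2,7) (3,9) (4,3) (5,8) (6,2) (7,4) (8,6) (9,1)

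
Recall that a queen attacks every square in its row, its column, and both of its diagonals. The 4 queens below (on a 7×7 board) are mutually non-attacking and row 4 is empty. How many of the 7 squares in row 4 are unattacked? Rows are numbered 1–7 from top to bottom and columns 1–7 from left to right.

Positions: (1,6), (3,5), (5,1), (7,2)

(1,6) attacks row 4 at column 6 and diagonals 3.
(3,5) attacks row 4 at column 5 and diagonals 4, 6.
(5,1) attacks row 4 at column 1 and diagonals 2.
(7,2) attacks row 4 at column 2 and diagonals 5.
Attacked columns: {1, 2, 3, 4, 5, 6}. Safe: {7}.

1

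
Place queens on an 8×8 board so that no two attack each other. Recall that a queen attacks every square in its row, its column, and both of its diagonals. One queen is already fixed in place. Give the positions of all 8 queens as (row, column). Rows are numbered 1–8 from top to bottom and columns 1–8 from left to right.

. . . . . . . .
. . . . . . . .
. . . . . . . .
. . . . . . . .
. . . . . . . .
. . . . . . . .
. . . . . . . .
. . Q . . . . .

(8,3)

Row 1: attacked by (8,3)→{3}. Safe: 1, 2, 4, 5, 6, 7, 8. Place at column 4.
Row 2: attacked by (1,4)→{3,4,5}; (8,3)→{3}. Safe: 1, 2, 6, 7, 8. Place at column 2.
Row 3: attacked by (1,4)→{2,4,6}; (2,2)→{1,2,3}; (8,3)→{3,8}. Safe: 5, 7. Place at column 7.
Row 4: attacked by (1,4)→{1,4,7}; (2,2)→{2,4}; (3,7)→{6,7,8}; (8,3)→{3,7}. Safe: 5. Place at column 5.
Row 5: attacked by (1,4)→{4,8}; (2,2)→{2,5}; (3,7)→{5,7}; (4,5)→{4,5,6}; (8,3)→{3,6}. Safe: 1. Place at column 1.
Row 6: attacked by (1,4)→{4}; (2,2)→{2,6}; (3,7)→{4,7}; (4,5)→{3,5,7}; (5,1)→{1,2}; (8,3)→{1,3,5}. Safe: 8. Place at column 8.
Row 7: attacked by (1,4)→{4}; (2,2)→{2,7}; (3,7)→{3,7}; (4,5)→{2,5,8}; (5,1)→{1,3}; (6,8)→{7,8}; (8,3)→{2,3,4}. Safe: 6. Place at column 6.
Columns [4, 2, 7, 5, 1, 8, 6, 3], r−c [-3, 0, -4, -1, 4, -2, 1, 5], r+c [5, 4, 10, 9, 6, 14, 13, 11] are all distinct, so no two queens attack.

(1,4) (2,2) (3,7) (4,5) (5,1) (6,8) (7,6) (8,3)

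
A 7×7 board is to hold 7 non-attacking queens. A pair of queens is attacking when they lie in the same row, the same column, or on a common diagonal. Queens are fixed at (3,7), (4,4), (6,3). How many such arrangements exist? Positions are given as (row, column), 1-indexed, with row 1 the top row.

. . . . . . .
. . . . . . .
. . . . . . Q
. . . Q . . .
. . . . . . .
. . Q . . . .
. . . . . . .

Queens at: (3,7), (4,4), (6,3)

1

Branch on row 1: col 2 → 1; col 6 → 0.
Sum: 1 + 0 = 1.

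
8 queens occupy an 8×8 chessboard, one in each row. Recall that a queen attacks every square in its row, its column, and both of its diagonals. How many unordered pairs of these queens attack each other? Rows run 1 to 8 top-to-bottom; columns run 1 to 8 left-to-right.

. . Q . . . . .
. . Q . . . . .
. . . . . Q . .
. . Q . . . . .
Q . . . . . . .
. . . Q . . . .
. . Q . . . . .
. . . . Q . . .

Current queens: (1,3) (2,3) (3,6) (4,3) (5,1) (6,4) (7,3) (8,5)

Same column: (1,3)–(2,3) (column 3); (1,3)–(4,3) (column 3); (1,3)–(7,3) (column 3); (2,3)–(4,3) (column 3); (2,3)–(7,3) (column 3); (4,3)–(7,3) (column 3).
Same diagonal: (5,1)–(7,3) (|5−7| = |1−3| = 2); (6,4)–(7,3) (|6−7| = |4−3| = 1).
Total attacking pairs: 8.

8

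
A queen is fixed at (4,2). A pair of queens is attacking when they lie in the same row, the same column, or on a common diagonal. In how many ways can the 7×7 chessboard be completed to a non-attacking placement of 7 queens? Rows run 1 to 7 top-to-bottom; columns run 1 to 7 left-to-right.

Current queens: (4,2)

6

Branch on row 1: col 1 → 1; col 3 → 2; col 4 → 2; col 6 → 0; col 7 → 1.
Sum: 1 + 2 + 2 + 0 + 1 = 6.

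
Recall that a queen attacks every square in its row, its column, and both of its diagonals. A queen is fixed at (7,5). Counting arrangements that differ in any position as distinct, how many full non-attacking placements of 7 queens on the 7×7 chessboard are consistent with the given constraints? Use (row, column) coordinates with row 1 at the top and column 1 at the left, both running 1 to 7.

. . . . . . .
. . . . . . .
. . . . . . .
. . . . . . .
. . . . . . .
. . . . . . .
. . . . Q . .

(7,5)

6

Branch on row 1: col 1 → 1; col 2 → 1; col 3 → 2; col 4 → 1; col 6 → 0; col 7 → 1.
Sum: 1 + 1 + 2 + 1 + 0 + 1 = 6.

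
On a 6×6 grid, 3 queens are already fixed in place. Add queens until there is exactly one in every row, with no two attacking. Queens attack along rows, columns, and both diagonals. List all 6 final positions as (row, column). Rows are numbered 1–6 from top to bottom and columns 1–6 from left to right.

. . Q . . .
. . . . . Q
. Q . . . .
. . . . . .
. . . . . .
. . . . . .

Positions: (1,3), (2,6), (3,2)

(1,3) (2,6) (3,2) (4,5) (5,1) (6,4)

Row 4: attacked by (1,3)→{3,6}; (2,6)→{4,6}; (3,2)→{1,2,3}. Safe: 5. Place at column 5.
Row 5: attacked by (1,3)→{3}; (2,6)→{3,6}; (3,2)→{2,4}; (4,5)→{4,5,6}. Safe: 1. Place at column 1.
Row 6: attacked by (1,3)→{3}; (2,6)→{2,6}; (3,2)→{2,5}; (4,5)→{3,5}; (5,1)→{1,2}. Safe: 4. Place at column 4.
Columns [3, 6, 2, 5, 1, 4], r−c [-2, -4, 1, -1, 4, 2], r+c [4, 8, 5, 9, 6, 10] are all distinct, so no two queens attack.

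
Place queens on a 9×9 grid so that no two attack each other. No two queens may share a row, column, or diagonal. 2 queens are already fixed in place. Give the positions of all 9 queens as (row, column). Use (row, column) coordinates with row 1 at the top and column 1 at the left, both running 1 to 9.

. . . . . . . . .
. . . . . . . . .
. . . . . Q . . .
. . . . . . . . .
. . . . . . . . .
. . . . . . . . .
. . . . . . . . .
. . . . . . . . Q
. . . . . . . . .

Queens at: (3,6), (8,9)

Row 1: attacked by (3,6)→{4,6,8}; (8,9)→{2,9}. Safe: 1, 3, 5, 7. Place at column 5.
Row 2: attacked by (1,5)→{4,5,6}; (3,6)→{5,6,7}; (8,9)→{3,9}. Safe: 1, 2, 8. Place at column 1.
Row 4: attacked by (1,5)→{2,5,8}; (2,1)→{1,3}; (3,6)→{5,6,7}; (8,9)→{5,9}. Safe: 4. Place at column 4.
Row 5: attacked by (1,5)→{1,5,9}; (2,1)→{1,4}; (3,6)→{4,6,8}; (4,4)→{3,4,5}; (8,9)→{6,9}. Safe: 2, 7. Place at column 2.
Row 6: attacked by (1,5)→{5}; (2,1)→{1,5}; (3,6)→{3,6,9}; (4,4)→{2,4,6}; (5,2)→{1,2,3}; (8,9)→{7,9}. Safe: 8. Place at column 8.
Row 7: attacked by (1,5)→{5}; (2,1)→{1,6}; (3,6)→{2,6}; (4,4)→{1,4,7}; (5,2)→{2,4}; (6,8)→{7,8,9}; (8,9)→{8,9}. Safe: 3. Place at column 3.
Row 9: attacked by (1,5)→{5}; (2,1)→{1,8}; (3,6)→{6}; (4,4)→{4,9}; (5,2)→{2,6}; (6,8)→{5,8}; (7,3)→{1,3,5}; (8,9)→{8,9}. Safe: 7. Place at column 7.
Columns [5, 1, 6, 4, 2, 8, 3, 9, 7], r−c [-4, 1, -3, 0, 3, -2, 4, -1, 2], r+c [6, 3, 9, 8, 7, 14, 10, 17, 16] are all distinct, so no two queens attack.

(1,5) (2,1) (3,6) (4,4) (5,2) (6,8) (7,3) (8,9) (9,7)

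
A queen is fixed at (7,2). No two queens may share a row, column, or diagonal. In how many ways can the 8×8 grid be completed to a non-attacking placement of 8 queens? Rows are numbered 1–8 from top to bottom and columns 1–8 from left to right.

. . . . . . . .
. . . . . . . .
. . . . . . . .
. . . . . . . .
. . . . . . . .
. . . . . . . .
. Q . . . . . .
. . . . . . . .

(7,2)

Branch on row 1: col 1 → 2; col 3 → 3; col 4 → 1; col 5 → 2; col 6 → 5; col 7 → 3.
Sum: 2 + 3 + 1 + 2 + 5 + 3 = 16.

16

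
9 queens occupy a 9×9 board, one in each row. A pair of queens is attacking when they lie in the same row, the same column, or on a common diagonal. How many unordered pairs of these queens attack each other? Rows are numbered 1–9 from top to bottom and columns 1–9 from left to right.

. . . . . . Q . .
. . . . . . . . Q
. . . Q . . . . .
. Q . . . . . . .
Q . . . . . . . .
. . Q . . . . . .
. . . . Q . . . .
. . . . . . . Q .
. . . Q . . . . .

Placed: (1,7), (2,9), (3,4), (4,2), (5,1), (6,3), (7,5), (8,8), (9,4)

3

Same column: (3,4)–(9,4) (column 4).
Same diagonal: (4,2)–(5,1) (|4−5| = |2−1| = 1); (4,2)–(7,5) (|4−7| = |2−5| = 3).
Total attacking pairs: 3.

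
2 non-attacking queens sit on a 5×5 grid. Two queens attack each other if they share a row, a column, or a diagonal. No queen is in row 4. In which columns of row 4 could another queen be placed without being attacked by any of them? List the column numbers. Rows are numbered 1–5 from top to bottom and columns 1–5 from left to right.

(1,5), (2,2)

(1,5) attacks row 4 at column 5 and diagonals 2.
(2,2) attacks row 4 at column 2 and diagonals 4.
Attacked columns: {2, 4, 5}. Safe: {1, 3}.

columns 1, 3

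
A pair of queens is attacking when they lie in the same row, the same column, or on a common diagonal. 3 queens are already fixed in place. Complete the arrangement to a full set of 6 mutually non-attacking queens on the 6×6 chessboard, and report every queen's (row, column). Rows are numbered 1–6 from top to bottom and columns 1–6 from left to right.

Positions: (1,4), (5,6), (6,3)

(1,4) (2,1) (3,5) (4,2) (5,6) (6,3)

Row 2: attacked by (1,4)→{3,4,5}; (5,6)→{3,6}; (6,3)→{3}. Safe: 1, 2. Place at column 1.
Row 3: attacked by (1,4)→{2,4,6}; (2,1)→{1,2}; (5,6)→{4,6}; (6,3)→{3,6}. Safe: 5. Place at column 5.
Row 4: attacked by (1,4)→{1,4}; (2,1)→{1,3}; (3,5)→{4,5,6}; (5,6)→{5,6}; (6,3)→{1,3,5}. Safe: 2. Place at column 2.
Columns [4, 1, 5, 2, 6, 3], r−c [-3, 1, -2, 2, -1, 3], r+c [5, 3, 8, 6, 11, 9] are all distinct, so no two queens attack.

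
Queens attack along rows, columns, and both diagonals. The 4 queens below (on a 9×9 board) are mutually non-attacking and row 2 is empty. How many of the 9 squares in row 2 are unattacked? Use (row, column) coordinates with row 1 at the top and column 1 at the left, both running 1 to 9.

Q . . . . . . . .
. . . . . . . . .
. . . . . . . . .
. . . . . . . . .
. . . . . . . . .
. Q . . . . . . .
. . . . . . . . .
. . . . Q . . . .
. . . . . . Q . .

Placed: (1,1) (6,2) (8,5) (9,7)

(1,1) attacks row 2 at column 1 and diagonals 2.
(6,2) attacks row 2 at column 2 and diagonals 6.
(8,5) attacks row 2 at column 5.
(9,7) attacks row 2 at column 7.
Attacked columns: {1, 2, 5, 6, 7}. Safe: {3, 4, 8, 9}.

4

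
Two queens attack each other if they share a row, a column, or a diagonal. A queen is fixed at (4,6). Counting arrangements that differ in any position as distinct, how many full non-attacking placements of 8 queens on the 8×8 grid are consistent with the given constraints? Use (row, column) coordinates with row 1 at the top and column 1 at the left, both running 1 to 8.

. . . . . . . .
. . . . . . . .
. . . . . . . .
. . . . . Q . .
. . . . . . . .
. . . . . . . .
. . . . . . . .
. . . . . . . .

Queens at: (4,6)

12

Branch on row 1: col 1 → 2; col 2 → 1; col 4 → 1; col 5 → 6; col 7 → 1; col 8 → 1.
Sum: 2 + 1 + 1 + 6 + 1 + 1 = 12.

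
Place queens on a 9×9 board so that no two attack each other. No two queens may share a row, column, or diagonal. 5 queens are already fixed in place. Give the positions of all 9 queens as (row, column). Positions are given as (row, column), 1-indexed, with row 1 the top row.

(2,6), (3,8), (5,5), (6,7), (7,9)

(1,4) (2,6) (3,8) (4,2) (5,5) (6,7) (7,9) (8,1) (9,3)

Row 1: attacked by (2,6)→{5,6,7}; (3,8)→{6,8}; (5,5)→{1,5,9}; (6,7)→{2,7}; (7,9)→{3,9}. Safe: 4. Place at column 4.
Row 4: attacked by (1,4)→{1,4,7}; (2,6)→{4,6,8}; (3,8)→{7,8,9}; (5,5)→{4,5,6}; (6,7)→{5,7,9}; (7,9)→{6,9}. Safe: 2, 3. Place at column 2.
Row 8: attacked by (1,4)→{4}; (2,6)→{6}; (3,8)→{3,8}; (4,2)→{2,6}; (5,5)→{2,5,8}; (6,7)→{5,7,9}; (7,9)→{8,9}. Safe: 1. Place at column 1.
Row 9: attacked by (1,4)→{4}; (2,6)→{6}; (3,8)→{2,8}; (4,2)→{2,7}; (5,5)→{1,5,9}; (6,7)→{4,7}; (7,9)→{7,9}; (8,1)→{1,2}. Safe: 3. Place at column 3.
Columns [4, 6, 8, 2, 5, 7, 9, 1, 3], r−c [-3, -4, -5, 2, 0, -1, -2, 7, 6], r+c [5, 8, 11, 6, 10, 13, 16, 9, 12] are all distinct, so no two queens attack.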